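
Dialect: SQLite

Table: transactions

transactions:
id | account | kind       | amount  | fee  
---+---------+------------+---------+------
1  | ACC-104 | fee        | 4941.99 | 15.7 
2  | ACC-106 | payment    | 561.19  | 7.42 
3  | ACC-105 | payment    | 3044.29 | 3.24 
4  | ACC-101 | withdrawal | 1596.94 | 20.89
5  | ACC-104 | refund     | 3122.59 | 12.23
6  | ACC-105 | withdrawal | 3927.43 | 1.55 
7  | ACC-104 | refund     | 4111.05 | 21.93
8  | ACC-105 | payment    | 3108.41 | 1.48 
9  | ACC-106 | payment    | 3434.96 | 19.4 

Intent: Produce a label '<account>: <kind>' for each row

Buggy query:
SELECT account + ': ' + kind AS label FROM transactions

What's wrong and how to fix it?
Bug: SQLite uses || for string concatenation; + coerces text to numbers (yielding 0)

Fix: Use the || operator for string concatenation

Corrected query:
SELECT account || ': ' || kind AS label FROM transactions

Result:
label              
-------------------
ACC-104: fee       
ACC-106: payment   
ACC-105: payment   
ACC-101: withdrawal
ACC-104: refund    
ACC-105: withdrawal
ACC-104: refund    
ACC-105: payment   
ACC-106: payment   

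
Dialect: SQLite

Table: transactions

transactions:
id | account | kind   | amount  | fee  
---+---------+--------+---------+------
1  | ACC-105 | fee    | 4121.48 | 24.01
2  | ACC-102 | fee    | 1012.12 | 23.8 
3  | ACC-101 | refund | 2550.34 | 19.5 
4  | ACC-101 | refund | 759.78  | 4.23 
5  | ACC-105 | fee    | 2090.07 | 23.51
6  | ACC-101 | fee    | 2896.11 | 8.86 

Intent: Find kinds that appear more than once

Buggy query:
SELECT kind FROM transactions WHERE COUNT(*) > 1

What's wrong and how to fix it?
Bug: COUNT(*) is an aggregate and cannot be used in WHERE

Fix: Group first, then use HAVING for the count condition

Corrected query:
SELECT kind FROM transactions GROUP BY kind HAVING COUNT(*) > 1

Result:
kind  
------
fee   
refund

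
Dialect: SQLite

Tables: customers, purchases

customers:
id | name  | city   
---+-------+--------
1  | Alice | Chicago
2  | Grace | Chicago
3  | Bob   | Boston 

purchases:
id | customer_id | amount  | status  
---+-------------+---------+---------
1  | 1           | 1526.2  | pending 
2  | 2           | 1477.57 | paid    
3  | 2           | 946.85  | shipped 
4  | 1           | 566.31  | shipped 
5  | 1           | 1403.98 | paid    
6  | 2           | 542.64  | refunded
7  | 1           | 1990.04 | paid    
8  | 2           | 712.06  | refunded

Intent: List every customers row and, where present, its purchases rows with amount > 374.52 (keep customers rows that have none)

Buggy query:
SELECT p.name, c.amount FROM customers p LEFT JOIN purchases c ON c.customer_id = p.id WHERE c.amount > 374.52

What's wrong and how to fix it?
Bug: A WHERE condition on the right-hand table after LEFT JOIN drops unmatched parents

Fix: Move the right-table condition into the ON clause so unmatched parents are kept

Corrected query:
SELECT p.name, c.amount FROM customers p LEFT JOIN purchases c ON c.customer_id = p.id AND c.amount > 374.52

Result:
name  | amount 
------+--------
Alice | 566.31 
Alice | 1403.98
Alice | 1526.2 
Alice | 1990.04
Grace | 542.64 
Grace | 712.06 
Grace | 946.85 
Grace | 1477.57
Bob   | NULL   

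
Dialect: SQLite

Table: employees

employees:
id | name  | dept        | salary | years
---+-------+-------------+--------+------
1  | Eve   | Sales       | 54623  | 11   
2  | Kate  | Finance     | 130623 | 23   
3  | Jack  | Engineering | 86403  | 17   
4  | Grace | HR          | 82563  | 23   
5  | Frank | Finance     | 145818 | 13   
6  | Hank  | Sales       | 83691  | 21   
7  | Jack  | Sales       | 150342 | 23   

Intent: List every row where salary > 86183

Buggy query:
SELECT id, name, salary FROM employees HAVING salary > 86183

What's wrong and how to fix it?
Bug: HAVING filters the output of aggregation, but this query has no GROUP BY and no aggregate functions, so SQLite rejects it (HAVING clause on a non-aggregate query); the condition here is per row

Fix: Replace HAVING with WHERE since the condition applies to individual rows

Corrected query:
SELECT id, name, salary FROM employees WHERE salary > 86183

Result:
id | name  | salary
---+-------+-------
2  | Kate  | 130623
3  | Jack  | 86403 
5  | Frank | 145818
7  | Jack  | 150342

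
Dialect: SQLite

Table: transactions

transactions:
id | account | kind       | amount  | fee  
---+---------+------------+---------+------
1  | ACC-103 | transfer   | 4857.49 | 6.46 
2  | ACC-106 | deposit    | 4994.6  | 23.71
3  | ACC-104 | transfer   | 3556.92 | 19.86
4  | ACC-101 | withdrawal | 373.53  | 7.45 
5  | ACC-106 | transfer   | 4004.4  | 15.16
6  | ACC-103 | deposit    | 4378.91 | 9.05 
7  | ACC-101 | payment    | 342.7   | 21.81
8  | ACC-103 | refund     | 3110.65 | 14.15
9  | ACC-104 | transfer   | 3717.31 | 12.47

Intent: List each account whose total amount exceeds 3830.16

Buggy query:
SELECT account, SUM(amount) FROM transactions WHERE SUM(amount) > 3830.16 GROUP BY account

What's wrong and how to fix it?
Bug: Aggregate functions cannot appear in a WHERE clause

Fix: Use HAVING (which filters groups after aggregation) instead of WHERE

Corrected query:
SELECT account, SUM(amount) FROM transactions GROUP BY account HAVING SUM(amount) > 3830.16

Result:
account | SUM(amount)
--------+------------
ACC-103 | 12347.05   
ACC-104 | 7274.23    
ACC-106 | 8999       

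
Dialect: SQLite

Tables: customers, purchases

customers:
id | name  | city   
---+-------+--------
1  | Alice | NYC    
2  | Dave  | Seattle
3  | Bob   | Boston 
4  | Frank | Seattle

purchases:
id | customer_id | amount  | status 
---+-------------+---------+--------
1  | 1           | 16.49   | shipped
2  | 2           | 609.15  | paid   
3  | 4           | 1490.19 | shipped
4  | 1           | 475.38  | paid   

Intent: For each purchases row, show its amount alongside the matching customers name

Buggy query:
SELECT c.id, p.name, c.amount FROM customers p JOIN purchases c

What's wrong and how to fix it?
Bug: JOIN with no ON clause produces a cartesian product; every purchases row pairs with every customers row

Fix: Specify the join condition linking the foreign key to the parent id

Corrected query:
SELECT c.id, p.name, c.amount FROM customers p JOIN purchases c ON c.customer_id = p.id

Result:
id | name  | amount 
---+-------+--------
1  | Alice | 16.49  
2  | Dave  | 609.15 
3  | Frank | 1490.19
4  | Alice | 475.38 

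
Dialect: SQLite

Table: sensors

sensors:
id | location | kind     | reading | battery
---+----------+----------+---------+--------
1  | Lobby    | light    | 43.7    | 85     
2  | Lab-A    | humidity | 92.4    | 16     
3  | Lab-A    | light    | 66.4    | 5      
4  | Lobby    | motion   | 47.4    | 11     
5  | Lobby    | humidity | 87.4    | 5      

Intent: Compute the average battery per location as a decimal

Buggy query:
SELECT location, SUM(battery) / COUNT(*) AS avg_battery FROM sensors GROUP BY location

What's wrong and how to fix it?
Bug: SUM(battery) and COUNT(*) are both integers; the division truncates the fractional part

Fix: Cast one side to REAL so the division keeps the fractional part

Corrected query:
SELECT location, SUM(battery) * 1.0 / COUNT(*) AS avg_battery FROM sensors GROUP BY location

Result:
location | avg_battery
---------+------------
Lab-A    | 10.5       
Lobby    | 33.666667  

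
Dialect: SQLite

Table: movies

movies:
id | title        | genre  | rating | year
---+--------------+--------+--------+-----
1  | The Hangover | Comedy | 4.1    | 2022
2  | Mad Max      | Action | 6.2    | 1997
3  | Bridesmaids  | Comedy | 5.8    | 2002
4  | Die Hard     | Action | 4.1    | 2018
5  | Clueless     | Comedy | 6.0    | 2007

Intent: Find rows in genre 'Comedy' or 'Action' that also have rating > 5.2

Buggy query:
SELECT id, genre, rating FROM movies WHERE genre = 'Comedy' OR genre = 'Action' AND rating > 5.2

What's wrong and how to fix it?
Bug: AND binds tighter than OR, so this parses as genre = 'Comedy' OR (genre = 'Action' AND rating > 5.2)

Fix: Group the OR with parentheses (or use IN), then AND the threshold

Corrected query:
SELECT id, genre, rating FROM movies WHERE (genre = 'Comedy' OR genre = 'Action') AND rating > 5.2

Result:
id | genre  | rating
---+--------+-------
2  | Action | 6.2   
3  | Comedy | 5.8   
5  | Comedy | 6     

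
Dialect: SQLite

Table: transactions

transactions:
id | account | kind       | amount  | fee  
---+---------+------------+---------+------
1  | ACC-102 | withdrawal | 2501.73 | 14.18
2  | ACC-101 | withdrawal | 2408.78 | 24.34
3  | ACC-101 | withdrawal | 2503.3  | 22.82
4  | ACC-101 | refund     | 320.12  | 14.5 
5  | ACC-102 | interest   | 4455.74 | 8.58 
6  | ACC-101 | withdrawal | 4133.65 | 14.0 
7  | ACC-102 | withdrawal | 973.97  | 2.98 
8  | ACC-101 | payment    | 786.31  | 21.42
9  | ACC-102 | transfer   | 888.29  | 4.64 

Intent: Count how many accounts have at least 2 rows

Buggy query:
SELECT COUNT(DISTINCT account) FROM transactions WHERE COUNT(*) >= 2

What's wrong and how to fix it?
Bug: WHERE filters individual rows, not groups, so a group-level COUNT is invalid there

Fix: Group first with HAVING COUNT(*) >= 2, then COUNT the resulting groups

Corrected query:
SELECT COUNT(*) FROM (SELECT account FROM transactions GROUP BY account HAVING COUNT(*) >= 2)

Result:
COUNT(*)
--------
2       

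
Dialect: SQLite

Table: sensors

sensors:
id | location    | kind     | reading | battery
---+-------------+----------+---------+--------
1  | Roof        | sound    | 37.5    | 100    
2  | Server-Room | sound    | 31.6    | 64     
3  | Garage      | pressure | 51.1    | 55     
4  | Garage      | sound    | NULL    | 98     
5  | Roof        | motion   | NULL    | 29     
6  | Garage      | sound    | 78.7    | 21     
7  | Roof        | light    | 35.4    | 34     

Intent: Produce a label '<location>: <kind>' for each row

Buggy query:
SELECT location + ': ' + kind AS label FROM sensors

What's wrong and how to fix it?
Bug: '+' is numeric addition; on text columns SQLite converts them to 0 instead of concatenating

Fix: Replace + with || to concatenate text

Corrected query:
SELECT location || ': ' || kind AS label FROM sensors

Result:
label             
------------------
Roof: sound       
Server-Room: sound
Garage: pressure  
Garage: sound     
Roof: motion      
Garage: sound     
Roof: light       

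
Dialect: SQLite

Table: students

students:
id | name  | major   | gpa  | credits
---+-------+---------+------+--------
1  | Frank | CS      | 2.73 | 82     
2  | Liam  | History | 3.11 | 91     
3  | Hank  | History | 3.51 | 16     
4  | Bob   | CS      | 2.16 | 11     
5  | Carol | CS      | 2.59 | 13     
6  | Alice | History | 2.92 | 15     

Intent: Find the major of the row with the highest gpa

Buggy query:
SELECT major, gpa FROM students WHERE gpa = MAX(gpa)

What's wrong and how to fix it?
Bug: WHERE is evaluated per row; an aggregate over the whole table isn't defined there

Fix: Wrap MAX in a scalar subquery so WHERE compares against a single value

Corrected query:
SELECT major, gpa FROM students WHERE gpa = (SELECT MAX(gpa) FROM students)

Result:
major   | gpa 
--------+-----
History | 3.51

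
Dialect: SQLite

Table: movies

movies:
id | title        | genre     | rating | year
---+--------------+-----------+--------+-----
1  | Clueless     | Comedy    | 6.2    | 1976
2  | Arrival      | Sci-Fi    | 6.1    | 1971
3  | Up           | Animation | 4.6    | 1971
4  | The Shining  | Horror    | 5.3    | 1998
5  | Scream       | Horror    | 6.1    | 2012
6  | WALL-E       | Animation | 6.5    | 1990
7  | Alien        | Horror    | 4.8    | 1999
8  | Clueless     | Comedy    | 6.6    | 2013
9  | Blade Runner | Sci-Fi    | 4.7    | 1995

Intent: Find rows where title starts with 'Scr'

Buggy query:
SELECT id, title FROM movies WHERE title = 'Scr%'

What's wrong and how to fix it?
Bug: Wildcards only work with LIKE; '=' treats '%' as a literal character

Fix: Replace '=' with LIKE so 'Scr%' is treated as a pattern

Corrected query:
SELECT id, title FROM movies WHERE title LIKE 'Scr%'

Result:
id | title 
---+-------
5  | Scream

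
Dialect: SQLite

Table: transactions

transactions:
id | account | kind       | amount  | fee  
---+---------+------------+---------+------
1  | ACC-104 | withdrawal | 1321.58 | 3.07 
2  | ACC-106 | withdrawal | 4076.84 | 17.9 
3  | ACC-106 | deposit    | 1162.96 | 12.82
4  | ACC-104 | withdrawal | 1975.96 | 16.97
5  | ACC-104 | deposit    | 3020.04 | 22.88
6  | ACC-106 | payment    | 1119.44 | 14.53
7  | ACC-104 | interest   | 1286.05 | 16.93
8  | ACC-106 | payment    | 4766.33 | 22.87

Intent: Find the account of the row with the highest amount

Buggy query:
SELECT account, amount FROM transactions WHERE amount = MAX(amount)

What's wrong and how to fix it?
Bug: MAX(amount) is an aggregate and cannot be used directly in WHERE

Fix: Use a subquery: WHERE amount = (SELECT MAX(amount) FROM transactions)

Corrected query:
SELECT account, amount FROM transactions WHERE amount = (SELECT MAX(amount) FROM transactions)

Result:
account | amount 
--------+--------
ACC-106 | 4766.33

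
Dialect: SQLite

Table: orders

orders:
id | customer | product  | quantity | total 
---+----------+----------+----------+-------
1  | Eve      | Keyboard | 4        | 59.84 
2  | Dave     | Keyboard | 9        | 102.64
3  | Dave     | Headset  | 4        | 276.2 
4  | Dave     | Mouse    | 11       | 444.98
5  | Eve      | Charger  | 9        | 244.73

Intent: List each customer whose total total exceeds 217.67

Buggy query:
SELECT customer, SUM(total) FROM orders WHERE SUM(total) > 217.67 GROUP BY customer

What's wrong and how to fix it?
Bug: Aggregate functions cannot appear in a WHERE clause

Fix: Use HAVING (which filters groups after aggregation) instead of WHERE

Corrected query:
SELECT customer, SUM(total) FROM orders GROUP BY customer HAVING SUM(total) > 217.67

Result:
customer | SUM(total)
---------+-----------
Dave     | 823.82    
Eve      | 304.57    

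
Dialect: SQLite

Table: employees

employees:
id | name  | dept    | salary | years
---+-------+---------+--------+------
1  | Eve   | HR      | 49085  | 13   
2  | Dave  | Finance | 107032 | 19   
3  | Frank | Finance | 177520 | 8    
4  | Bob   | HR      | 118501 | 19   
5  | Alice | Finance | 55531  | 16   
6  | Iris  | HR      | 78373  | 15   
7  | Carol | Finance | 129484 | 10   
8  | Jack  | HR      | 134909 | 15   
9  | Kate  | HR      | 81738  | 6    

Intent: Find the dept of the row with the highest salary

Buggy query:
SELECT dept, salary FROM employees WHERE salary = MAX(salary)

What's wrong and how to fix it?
Bug: WHERE is evaluated per row; an aggregate over the whole table isn't defined there

Fix: Wrap MAX in a scalar subquery so WHERE compares against a single value

Corrected query:
SELECT dept, salary FROM employees WHERE salary = (SELECT MAX(salary) FROM employees)

Result:
dept    | salary
--------+-------
Finance | 177520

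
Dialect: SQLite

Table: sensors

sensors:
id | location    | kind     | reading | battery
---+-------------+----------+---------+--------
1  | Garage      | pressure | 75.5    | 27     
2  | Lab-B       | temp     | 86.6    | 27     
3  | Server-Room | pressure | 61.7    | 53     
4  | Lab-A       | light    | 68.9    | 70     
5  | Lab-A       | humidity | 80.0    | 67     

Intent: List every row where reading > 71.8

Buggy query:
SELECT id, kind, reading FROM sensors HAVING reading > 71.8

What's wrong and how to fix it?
Bug: HAVING filters the output of aggregation, but this query has no GROUP BY and no aggregate functions, so SQLite rejects it (HAVING clause on a non-aggregate query); the condition here is per row

Fix: Replace HAVING with WHERE since the condition applies to individual rows

Corrected query:
SELECT id, kind, reading FROM sensors WHERE reading > 71.8

Result:
id | kind     | reading
---+----------+--------
1  | pressure | 75.5   
2  | temp     | 86.6   
5  | humidity | 80     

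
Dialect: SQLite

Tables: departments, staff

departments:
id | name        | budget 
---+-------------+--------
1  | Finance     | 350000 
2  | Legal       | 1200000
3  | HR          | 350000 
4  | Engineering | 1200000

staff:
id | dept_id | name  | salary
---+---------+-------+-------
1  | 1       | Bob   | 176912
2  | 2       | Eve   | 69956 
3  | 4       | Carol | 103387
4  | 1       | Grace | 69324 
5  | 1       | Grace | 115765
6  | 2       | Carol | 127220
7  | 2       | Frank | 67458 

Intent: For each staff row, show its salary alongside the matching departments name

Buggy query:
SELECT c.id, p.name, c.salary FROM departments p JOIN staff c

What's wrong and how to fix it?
Bug: JOIN with no ON clause produces a cartesian product; every staff row pairs with every departments row

Fix: Specify the join condition linking the foreign key to the parent id

Corrected query:
SELECT c.id, p.name, c.salary FROM departments p JOIN staff c ON c.dept_id = p.id

Result:
id | name        | salary
---+-------------+-------
1  | Finance     | 176912
2  | Legal       | 69956 
3  | Engineering | 103387
4  | Finance     | 69324 
5  | Finance     | 115765
6  | Legal       | 127220
7  | Legal       | 67458 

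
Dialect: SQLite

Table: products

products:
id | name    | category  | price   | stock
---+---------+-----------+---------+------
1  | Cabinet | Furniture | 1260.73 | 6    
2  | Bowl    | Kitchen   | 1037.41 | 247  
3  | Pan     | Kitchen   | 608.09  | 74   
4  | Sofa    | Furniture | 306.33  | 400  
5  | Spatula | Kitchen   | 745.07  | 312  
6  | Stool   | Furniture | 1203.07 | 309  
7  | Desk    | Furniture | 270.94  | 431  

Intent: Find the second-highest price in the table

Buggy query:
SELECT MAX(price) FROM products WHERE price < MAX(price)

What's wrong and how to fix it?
Bug: MAX(price) on the right of the comparison is an aggregate-in-WHERE error

Fix: Compute the overall MAX in a subquery, then take MAX of rows below it

Corrected query:
SELECT MAX(price) FROM products WHERE price < (SELECT MAX(price) FROM products)

Result:
MAX(price)
----------
1203.07   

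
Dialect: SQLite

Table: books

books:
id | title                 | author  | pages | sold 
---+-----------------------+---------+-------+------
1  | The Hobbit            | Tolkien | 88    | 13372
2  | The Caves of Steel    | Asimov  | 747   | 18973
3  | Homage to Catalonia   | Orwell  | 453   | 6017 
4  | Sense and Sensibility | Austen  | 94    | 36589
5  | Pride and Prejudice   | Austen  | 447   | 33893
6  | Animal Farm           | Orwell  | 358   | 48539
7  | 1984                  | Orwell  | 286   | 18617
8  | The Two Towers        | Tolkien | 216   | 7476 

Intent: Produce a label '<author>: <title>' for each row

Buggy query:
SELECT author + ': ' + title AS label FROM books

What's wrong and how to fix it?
Bug: SQLite uses || for string concatenation; + coerces text to numbers (yielding 0)

Fix: Replace + with || to concatenate text

Corrected query:
SELECT author || ': ' || title AS label FROM books

Result:
label                        
-----------------------------
Tolkien: The Hobbit          
Asimov: The Caves of Steel   
Orwell: Homage to Catalonia  
Austen: Sense and Sensibility
Austen: Pride and Prejudice  
Orwell: Animal Farm          
Orwell: 1984                 
Tolkien: The Two Towers      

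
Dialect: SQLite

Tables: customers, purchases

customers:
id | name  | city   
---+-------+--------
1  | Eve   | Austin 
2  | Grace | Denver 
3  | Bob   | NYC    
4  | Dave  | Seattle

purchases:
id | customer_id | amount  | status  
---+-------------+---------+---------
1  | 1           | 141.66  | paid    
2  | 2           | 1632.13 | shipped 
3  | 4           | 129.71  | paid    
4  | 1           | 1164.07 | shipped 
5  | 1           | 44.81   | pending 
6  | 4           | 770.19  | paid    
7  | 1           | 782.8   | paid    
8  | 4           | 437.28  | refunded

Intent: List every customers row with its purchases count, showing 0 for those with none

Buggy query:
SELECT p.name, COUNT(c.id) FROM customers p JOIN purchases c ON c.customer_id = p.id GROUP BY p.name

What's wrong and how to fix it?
Bug: INNER JOIN drops customers rows that have no matching purchases rows

Fix: Switch to LEFT JOIN to retain unmatched parent rows

Corrected query:
SELECT p.name, COUNT(c.id) FROM customers p LEFT JOIN purchases c ON c.customer_id = p.id GROUP BY p.name

Result:
name  | COUNT(c.id)
------+------------
Bob   | 0          
Dave  | 3          
Eve   | 4          
Grace | 1          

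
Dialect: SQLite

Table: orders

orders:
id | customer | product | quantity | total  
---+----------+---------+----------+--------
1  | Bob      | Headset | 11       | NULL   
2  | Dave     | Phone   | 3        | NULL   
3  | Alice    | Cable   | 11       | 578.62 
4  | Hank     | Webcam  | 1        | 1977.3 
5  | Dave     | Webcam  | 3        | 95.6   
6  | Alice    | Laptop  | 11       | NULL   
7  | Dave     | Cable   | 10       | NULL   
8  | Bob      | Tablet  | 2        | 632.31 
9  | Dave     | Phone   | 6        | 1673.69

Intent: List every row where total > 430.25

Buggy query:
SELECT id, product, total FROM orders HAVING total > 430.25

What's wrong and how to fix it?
Bug: This is a non-aggregate query (no GROUP BY, no aggregates), so in SQLite the HAVING clause is invalid here; a row-level condition belongs in WHERE

Fix: Use WHERE for row-level filtering

Corrected query:
SELECT id, product, total FROM orders WHERE total > 430.25

Result:
id | product | total  
---+---------+--------
3  | Cable   | 578.62 
4  | Webcam  | 1977.3 
8  | Tablet  | 632.31 
9  | Phone   | 1673.69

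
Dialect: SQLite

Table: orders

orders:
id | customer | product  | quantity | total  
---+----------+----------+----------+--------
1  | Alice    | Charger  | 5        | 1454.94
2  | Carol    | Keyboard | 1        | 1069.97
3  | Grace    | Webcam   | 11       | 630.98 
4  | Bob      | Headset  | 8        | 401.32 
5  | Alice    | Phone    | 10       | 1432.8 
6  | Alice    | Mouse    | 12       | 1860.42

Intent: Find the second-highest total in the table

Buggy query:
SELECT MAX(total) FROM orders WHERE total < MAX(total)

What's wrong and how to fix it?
Bug: The inner MAX is an aggregate inside WHERE, which is not allowed

Fix: Compute the overall MAX in a subquery, then take MAX of rows below it

Corrected query:
SELECT MAX(total) FROM orders WHERE total < (SELECT MAX(total) FROM orders)

Result:
MAX(total)
----------
1454.94   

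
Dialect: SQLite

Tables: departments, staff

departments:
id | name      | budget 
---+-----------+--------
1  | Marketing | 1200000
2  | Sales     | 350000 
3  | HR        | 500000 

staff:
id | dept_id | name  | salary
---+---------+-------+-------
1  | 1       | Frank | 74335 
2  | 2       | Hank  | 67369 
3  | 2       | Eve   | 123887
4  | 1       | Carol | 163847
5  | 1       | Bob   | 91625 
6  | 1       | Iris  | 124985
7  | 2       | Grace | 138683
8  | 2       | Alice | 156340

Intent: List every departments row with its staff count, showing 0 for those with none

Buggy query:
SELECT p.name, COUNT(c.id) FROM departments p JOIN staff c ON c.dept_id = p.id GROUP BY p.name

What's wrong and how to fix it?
Bug: An inner join excludes parents with zero children

Fix: Switch to LEFT JOIN to retain unmatched parent rows

Corrected query:
SELECT p.name, COUNT(c.id) FROM departments p LEFT JOIN staff c ON c.dept_id = p.id GROUP BY p.name

Result:
name      | COUNT(c.id)
----------+------------
HR        | 0          
Marketing | 4          
Sales     | 4          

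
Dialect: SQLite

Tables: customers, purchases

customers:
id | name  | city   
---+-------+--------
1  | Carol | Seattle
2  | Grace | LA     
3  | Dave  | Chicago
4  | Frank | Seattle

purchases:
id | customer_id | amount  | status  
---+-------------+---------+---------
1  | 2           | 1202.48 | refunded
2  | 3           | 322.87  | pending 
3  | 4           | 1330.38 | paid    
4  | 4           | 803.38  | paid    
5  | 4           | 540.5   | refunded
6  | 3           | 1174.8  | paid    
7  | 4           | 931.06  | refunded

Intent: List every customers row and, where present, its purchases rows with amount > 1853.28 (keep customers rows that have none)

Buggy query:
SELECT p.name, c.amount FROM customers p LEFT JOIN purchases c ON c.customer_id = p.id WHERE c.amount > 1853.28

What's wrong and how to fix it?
Bug: Filtering c.amount in WHERE discards the NULL rows produced by LEFT JOIN, turning it into an inner join

Fix: Move the right-table condition into the ON clause so unmatched parents are kept

Corrected query:
SELECT p.name, c.amount FROM customers p LEFT JOIN purchases c ON c.customer_id = p.id AND c.amount > 1853.28

Result:
name  | amount
------+-------
Carol | NULL  
Grace | NULL  
Dave  | NULL  
Frank | NULL  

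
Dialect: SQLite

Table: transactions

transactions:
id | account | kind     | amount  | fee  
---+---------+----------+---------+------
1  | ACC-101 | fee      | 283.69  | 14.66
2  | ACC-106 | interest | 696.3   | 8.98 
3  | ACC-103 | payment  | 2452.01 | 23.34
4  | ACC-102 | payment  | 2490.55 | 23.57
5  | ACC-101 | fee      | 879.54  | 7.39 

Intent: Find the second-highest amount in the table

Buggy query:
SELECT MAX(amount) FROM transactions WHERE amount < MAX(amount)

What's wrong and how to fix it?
Bug: MAX(amount) on the right of the comparison is an aggregate-in-WHERE error

Fix: Put the inner MAX in a scalar subquery

Corrected query:
SELECT MAX(amount) FROM transactions WHERE amount < (SELECT MAX(amount) FROM transactions)

Result:
MAX(amount)
-----------
2452.01    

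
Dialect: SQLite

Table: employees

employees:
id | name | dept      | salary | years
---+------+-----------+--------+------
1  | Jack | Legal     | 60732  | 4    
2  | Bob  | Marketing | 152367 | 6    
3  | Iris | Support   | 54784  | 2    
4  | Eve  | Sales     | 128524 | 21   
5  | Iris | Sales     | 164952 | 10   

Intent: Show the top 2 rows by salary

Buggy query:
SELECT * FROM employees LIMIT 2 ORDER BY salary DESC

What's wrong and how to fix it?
Bug: ORDER BY cannot follow LIMIT; LIMIT is the final clause

Fix: Swap the clauses: ORDER BY first, then LIMIT

Corrected query:
SELECT * FROM employees ORDER BY salary DESC LIMIT 2

Result:
id | name | dept      | salary | years
---+------+-----------+--------+------
5  | Iris | Sales     | 164952 | 10   
2  | Bob  | Marketing | 152367 | 6    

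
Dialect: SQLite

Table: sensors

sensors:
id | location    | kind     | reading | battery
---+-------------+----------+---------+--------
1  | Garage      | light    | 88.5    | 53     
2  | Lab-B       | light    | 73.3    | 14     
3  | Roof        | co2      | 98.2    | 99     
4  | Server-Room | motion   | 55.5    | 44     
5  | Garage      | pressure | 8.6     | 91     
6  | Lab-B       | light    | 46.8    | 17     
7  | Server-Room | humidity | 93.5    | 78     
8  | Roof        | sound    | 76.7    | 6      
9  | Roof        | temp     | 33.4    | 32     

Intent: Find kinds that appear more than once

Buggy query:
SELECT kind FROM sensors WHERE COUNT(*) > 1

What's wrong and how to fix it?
Bug: COUNT(*) is an aggregate and cannot be used in WHERE

Fix: Group first, then use HAVING for the count condition

Corrected query:
SELECT kind FROM sensors GROUP BY kind HAVING COUNT(*) > 1

Result:
kind 
-----
light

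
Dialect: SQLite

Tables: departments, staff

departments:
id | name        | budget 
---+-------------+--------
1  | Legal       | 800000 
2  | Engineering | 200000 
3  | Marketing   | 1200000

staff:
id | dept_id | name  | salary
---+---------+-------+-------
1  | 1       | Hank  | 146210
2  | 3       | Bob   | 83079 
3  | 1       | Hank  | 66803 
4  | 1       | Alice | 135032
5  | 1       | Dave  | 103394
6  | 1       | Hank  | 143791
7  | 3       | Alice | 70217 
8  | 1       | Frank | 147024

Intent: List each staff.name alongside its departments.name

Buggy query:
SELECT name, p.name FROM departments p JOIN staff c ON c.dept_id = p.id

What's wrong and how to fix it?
Bug: 'name' exists in both joined tables, so the database can't tell which one is meant

Fix: Qualify the column with its table alias (c.name)

Corrected query:
SELECT c.name, p.name FROM departments p JOIN staff c ON c.dept_id = p.id

Result:
name  | name     
------+----------
Hank  | Legal    
Bob   | Marketing
Hank  | Legal    
Alice | Legal    
Dave  | Legal    
Hank  | Legal    
Alice | Marketing
Frank | Legal    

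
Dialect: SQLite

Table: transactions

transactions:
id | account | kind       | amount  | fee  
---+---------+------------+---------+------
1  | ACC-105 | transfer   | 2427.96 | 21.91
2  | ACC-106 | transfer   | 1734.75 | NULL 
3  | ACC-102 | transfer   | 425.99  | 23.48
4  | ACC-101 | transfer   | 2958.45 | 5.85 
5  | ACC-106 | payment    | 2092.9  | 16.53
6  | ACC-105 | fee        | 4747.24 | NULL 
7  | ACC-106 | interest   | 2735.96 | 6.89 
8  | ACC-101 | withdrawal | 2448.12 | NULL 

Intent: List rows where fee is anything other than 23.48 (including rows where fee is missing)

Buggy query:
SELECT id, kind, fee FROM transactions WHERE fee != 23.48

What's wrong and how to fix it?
Bug: Inequality against NULL is unknown, not true; rows with NULL are dropped

Fix: Handle NULL separately with IS NULL alongside the inequality

Corrected query:
SELECT id, kind, fee FROM transactions WHERE fee != 23.48 OR fee IS NULL

Result:
id | kind       | fee  
---+------------+------
1  | transfer   | 21.91
2  | transfer   | NULL 
4  | transfer   | 5.85 
5  | payment    | 16.53
6  | fee        | NULL 
7  | interest   | 6.89 
8  | withdrawal | NULL 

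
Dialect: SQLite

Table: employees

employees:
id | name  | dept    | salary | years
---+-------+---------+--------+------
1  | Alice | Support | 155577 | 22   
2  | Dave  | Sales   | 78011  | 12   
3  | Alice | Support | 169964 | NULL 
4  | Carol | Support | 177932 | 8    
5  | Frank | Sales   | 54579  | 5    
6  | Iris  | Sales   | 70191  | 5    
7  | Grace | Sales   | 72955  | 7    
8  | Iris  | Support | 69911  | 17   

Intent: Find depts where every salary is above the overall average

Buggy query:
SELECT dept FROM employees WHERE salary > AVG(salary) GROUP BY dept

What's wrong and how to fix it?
Bug: WHERE evaluates per row before aggregation, so AVG() is unavailable

Fix: Use a subquery for AVG and a HAVING MIN(...) filter so the condition holds for every row in the group

Corrected query:
SELECT dept FROM employees GROUP BY dept HAVING MIN(salary) > (SELECT AVG(salary) FROM employees)

Result:
(no rows)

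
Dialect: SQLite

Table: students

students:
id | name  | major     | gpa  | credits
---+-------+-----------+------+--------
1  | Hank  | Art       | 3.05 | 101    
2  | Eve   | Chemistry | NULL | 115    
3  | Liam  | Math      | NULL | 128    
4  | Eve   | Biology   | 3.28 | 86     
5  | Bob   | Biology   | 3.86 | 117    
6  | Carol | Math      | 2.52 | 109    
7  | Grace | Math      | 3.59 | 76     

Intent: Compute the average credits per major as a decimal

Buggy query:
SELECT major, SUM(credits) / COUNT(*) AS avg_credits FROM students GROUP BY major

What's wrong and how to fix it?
Bug: Both operands are integers, so '/' performs integer division and truncates

Fix: Cast one side to REAL so the division keeps the fractional part

Corrected query:
SELECT major, SUM(credits) * 1.0 / COUNT(*) AS avg_credits FROM students GROUP BY major

Result:
major     | avg_credits
----------+------------
Art       | 101        
Biology   | 101.5      
Chemistry | 115        
Math      | 104.333333 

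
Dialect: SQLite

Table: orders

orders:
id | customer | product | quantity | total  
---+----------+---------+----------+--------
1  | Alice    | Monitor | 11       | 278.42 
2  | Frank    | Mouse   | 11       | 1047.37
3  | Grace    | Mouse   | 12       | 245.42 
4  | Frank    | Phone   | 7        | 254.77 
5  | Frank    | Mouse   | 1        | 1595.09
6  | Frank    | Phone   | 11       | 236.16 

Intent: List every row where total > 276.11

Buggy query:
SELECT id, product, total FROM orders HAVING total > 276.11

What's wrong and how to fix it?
Bug: HAVING filters the output of aggregation, but this query has no GROUP BY and no aggregate functions, so SQLite rejects it (HAVING clause on a non-aggregate query); the condition here is per row

Fix: Use WHERE for row-level filtering

Corrected query:
SELECT id, product, total FROM orders WHERE total > 276.11

Result:
id | product | total  
---+---------+--------
1  | Monitor | 278.42 
2  | Mouse   | 1047.37
5  | Mouse   | 1595.09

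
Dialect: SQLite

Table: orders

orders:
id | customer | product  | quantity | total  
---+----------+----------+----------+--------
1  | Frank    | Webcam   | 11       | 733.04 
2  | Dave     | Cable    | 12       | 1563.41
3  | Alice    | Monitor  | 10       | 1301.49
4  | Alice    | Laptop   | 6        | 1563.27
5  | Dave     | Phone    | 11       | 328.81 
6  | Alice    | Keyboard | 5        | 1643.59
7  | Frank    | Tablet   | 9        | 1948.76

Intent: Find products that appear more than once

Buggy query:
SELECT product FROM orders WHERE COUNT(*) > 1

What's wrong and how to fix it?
Bug: COUNT(*) is an aggregate and cannot be used in WHERE

Fix: GROUP BY product, then filter groups with HAVING COUNT(*) > 1

Corrected query:
SELECT product FROM orders GROUP BY product HAVING COUNT(*) > 1

Result:
(no rows)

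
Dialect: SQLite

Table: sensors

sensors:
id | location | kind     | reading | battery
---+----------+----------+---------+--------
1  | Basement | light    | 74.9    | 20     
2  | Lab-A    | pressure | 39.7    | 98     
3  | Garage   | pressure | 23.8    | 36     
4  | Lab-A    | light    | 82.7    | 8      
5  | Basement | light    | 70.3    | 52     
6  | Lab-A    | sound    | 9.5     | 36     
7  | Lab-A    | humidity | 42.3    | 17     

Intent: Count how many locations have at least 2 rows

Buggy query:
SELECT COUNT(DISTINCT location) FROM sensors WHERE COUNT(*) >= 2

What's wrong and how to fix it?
Bug: COUNT(*) cannot appear in WHERE; the per-group count doesn't exist yet

Fix: Group first with HAVING COUNT(*) >= 2, then COUNT the resulting groups

Corrected query:
SELECT COUNT(*) FROM (SELECT location FROM sensors GROUP BY location HAVING COUNT(*) >= 2)

Result:
COUNT(*)
--------
2       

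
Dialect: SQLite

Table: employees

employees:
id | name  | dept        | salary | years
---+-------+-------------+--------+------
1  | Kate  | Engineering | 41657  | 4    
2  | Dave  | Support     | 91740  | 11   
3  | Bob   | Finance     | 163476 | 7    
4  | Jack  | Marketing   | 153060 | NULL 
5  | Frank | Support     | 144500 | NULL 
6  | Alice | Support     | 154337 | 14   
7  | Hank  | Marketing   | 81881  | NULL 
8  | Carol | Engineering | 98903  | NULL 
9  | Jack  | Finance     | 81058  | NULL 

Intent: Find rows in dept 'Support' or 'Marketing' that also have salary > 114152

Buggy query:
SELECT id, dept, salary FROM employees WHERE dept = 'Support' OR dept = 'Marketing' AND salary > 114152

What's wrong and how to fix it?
Bug: Without parentheses, AND is evaluated before OR, so the salary filter only applies to the 'Marketing' branch

Fix: Add parentheses around the OR so the AND applies to both alternatives

Corrected query:
SELECT id, dept, salary FROM employees WHERE (dept = 'Support' OR dept = 'Marketing') AND salary > 114152

Result:
id | dept      | salary
---+-----------+-------
4  | Marketing | 153060
5  | Support   | 144500
6  | Support   | 154337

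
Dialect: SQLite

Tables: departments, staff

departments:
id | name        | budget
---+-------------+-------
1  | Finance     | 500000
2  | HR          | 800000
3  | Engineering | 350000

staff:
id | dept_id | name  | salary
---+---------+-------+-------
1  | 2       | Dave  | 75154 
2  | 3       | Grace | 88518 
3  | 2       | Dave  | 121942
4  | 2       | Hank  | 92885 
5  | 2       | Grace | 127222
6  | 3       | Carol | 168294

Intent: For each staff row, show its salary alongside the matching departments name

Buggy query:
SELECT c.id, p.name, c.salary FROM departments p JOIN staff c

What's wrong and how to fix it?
Bug: JOIN with no ON clause produces a cartesian product; every staff row pairs with every departments row

Fix: Specify the join condition linking the foreign key to the parent id

Corrected query:
SELECT c.id, p.name, c.salary FROM departments p JOIN staff c ON c.dept_id = p.id

Result:
id | name        | salary
---+-------------+-------
1  | HR          | 75154 
2  | Engineering | 88518 
3  | HR          | 121942
4  | HR          | 92885 
5  | HR          | 127222
6  | Engineering | 168294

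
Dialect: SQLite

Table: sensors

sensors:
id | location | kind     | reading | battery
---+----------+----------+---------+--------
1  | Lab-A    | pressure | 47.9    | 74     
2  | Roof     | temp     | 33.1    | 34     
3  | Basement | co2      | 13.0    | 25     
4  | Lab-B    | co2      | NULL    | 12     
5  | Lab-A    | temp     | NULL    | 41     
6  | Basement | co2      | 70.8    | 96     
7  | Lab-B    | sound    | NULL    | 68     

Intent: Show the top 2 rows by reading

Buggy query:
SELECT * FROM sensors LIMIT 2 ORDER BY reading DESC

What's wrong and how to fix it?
Bug: LIMIT must come after ORDER BY

Fix: Swap the clauses: ORDER BY first, then LIMIT

Corrected query:
SELECT * FROM sensors ORDER BY reading DESC LIMIT 2

Result:
id | location | kind     | reading | battery
---+----------+----------+---------+--------
6  | Basement | co2      | 70.8    | 96     
1  | Lab-A    | pressure | 47.9    | 74     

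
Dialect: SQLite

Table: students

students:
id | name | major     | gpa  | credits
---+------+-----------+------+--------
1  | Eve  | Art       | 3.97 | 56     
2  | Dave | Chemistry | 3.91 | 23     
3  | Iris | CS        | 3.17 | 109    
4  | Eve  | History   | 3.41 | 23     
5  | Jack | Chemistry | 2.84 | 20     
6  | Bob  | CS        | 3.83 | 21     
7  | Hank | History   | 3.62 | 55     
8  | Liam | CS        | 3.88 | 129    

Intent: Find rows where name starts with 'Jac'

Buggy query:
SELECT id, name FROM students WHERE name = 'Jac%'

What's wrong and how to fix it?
Bug: Wildcards only work with LIKE; '=' treats '%' as a literal character

Fix: Use LIKE for wildcard pattern matching

Corrected query:
SELECT id, name FROM students WHERE name LIKE 'Jac%'

Result:
id | name
---+-----
5  | Jack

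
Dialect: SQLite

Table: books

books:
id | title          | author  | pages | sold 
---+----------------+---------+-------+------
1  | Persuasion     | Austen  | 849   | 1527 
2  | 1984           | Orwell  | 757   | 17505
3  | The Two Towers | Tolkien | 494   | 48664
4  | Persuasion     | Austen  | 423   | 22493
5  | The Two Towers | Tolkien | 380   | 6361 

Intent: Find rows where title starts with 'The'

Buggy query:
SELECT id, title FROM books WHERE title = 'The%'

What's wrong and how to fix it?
Bug: Wildcards only work with LIKE; '=' treats '%' as a literal character

Fix: Use LIKE for wildcard pattern matching

Corrected query:
SELECT id, title FROM books WHERE title LIKE 'The%'

Result:
id | title         
---+---------------
3  | The Two Towers
5  | The Two Towers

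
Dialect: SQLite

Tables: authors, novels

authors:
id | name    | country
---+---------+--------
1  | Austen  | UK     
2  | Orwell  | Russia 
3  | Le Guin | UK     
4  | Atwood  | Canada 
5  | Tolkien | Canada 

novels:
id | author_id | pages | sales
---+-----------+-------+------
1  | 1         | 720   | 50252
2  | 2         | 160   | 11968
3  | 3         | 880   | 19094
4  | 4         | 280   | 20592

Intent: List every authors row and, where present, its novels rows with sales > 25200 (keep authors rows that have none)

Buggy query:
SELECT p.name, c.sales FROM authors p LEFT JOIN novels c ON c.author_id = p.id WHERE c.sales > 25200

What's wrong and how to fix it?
Bug: A WHERE condition on the right-hand table after LEFT JOIN drops unmatched parents

Fix: Move the right-table condition into the ON clause so unmatched parents are kept

Corrected query:
SELECT p.name, c.sales FROM authors p LEFT JOIN novels c ON c.author_id = p.id AND c.sales > 25200

Result:
name    | sales
--------+------
Austen  | 50252
Orwell  | NULL 
Le Guin | NULL 
Atwood  | NULL 
Tolkien | NULL 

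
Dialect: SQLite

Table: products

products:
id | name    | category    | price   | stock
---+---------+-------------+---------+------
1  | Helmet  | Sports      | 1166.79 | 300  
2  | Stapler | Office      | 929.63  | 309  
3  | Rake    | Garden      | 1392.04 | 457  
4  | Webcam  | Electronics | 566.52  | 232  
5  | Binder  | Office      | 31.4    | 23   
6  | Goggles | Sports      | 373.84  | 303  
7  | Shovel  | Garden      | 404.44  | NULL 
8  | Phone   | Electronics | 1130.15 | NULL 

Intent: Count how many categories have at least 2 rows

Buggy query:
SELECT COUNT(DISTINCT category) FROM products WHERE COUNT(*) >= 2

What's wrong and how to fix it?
Bug: COUNT(*) cannot appear in WHERE; the per-group count doesn't exist yet

Fix: Use a subquery that GROUPs and filters with HAVING, then count its rows

Corrected query:
SELECT COUNT(*) FROM (SELECT category FROM products GROUP BY category HAVING COUNT(*) >= 2)

Result:
COUNT(*)
--------
4       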